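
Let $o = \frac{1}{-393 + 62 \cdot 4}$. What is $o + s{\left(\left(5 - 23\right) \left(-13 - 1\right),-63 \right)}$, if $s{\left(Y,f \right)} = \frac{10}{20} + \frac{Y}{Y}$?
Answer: $\frac{433}{290} \approx 1.4931$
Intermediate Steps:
$s{\left(Y,f \right)} = \frac{3}{2}$ ($s{\left(Y,f \right)} = 10 \cdot \frac{1}{20} + 1 = \frac{1}{2} + 1 = \frac{3}{2}$)
$o = - \frac{1}{145}$ ($o = \frac{1}{-393 + 248} = \frac{1}{-145} = - \frac{1}{145} \approx -0.0068966$)
$o + s{\left(\left(5 - 23\right) \left(-13 - 1\right),-63 \right)} = - \frac{1}{145} + \frac{3}{2} = \frac{433}{290}$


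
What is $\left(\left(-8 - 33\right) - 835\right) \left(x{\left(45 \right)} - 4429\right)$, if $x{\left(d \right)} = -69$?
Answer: $3940248$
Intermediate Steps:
$\left(\left(-8 - 33\right) - 835\right) \left(x{\left(45 \right)} - 4429\right) = \left(\left(-8 - 33\right) - 835\right) \left(-69 - 4429\right) = \left(\left(-8 - 33\right) - 835\right) \left(-4498\right) = \left(-41 - 835\right) \left(-4498\right) = \left(-876\right) \left(-4498\right) = 3940248$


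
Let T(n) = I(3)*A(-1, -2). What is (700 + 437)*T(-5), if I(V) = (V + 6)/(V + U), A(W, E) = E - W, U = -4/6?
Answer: -30699/7 ≈ -4385.6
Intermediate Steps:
U = -2/3 (U = -4*1/6 = -2/3 ≈ -0.66667)
I(V) = (6 + V)/(-2/3 + V) (I(V) = (V + 6)/(V - 2/3) = (6 + V)/(-2/3 + V))
T(n) = -27/7 (T(n) = (3*(6 + 3)/(-2 + 3*3))*(-2 - 1*(-1)) = (3*9/(-2 + 9))*(-2 + 1) = (3*9/7)*(-1) = (3*(1/7)*9)*(-1) = (27/7)*(-1) = -27/7)
(700 + 437)*T(-5) = (700 + 437)*(-27/7) = 1137*(-27/7) = -30699/7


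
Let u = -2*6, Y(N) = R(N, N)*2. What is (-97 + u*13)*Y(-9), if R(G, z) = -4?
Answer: 2024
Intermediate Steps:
Y(N) = -8 (Y(N) = -4*2 = -8)
u = -12
(-97 + u*13)*Y(-9) = (-97 - 12*13)*(-8) = (-97 - 156)*(-8) = -253*(-8) = 2024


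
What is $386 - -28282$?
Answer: $28668$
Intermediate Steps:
$386 - -28282 = 386 + 28282 = 28668$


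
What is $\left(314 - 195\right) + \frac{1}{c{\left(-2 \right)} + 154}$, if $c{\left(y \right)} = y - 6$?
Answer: $\frac{17375}{146} \approx 119.01$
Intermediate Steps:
$c{\left(y \right)} = -6 + y$
$\left(314 - 195\right) + \frac{1}{c{\left(-2 \right)} + 154} = \left(314 - 195\right) + \frac{1}{\left(-6 - 2\right) + 154} = 119 + \frac{1}{-8 + 154} = 119 + \frac{1}{146} = \frac{17375}{146}$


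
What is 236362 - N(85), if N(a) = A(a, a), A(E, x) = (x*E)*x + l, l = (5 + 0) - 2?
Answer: -377766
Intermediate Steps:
l = 3 (l = 5 - 2 = 3)
A(E, x) = 3 + E*x² (A(E, x) = (x*E)*x + 3 = (E*x)*x + 3 = E*x² + 3 = 3 + E*x²)
N(a) = 3 + a³ (N(a) = 3 + a*a² = 3 + a³)
236362 - N(85) = 236362 - (3 + 85³) = 236362 - (3 + 614125) = 236362 - 1*614128 = 236362 - 614128 = -377766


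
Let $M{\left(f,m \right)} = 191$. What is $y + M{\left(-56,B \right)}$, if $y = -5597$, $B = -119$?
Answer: $-5406$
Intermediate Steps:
$y + M{\left(-56,B \right)} = -5597 + 191 = -5406$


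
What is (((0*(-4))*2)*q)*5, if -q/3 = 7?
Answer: 0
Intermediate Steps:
q = -21 (q = -3*7 = -21)
(((0*(-4))*2)*q)*5 = (((0*(-4))*2)*(-21))*5 = ((0*2)*(-21))*5 = (0*(-21))*5 = 0*5 = 0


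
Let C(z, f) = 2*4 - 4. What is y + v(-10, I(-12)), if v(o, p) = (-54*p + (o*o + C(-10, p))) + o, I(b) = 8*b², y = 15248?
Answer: -46866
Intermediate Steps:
C(z, f) = 4 (C(z, f) = 8 - 4 = 4)
v(o, p) = 4 + o + o² - 54*p (v(o, p) = (-54*p + (o*o + 4)) + o = (-54*p + (o² + 4)) + o = (-54*p + (4 + o²)) + o = (4 + o² - 54*p) + o = 4 + o + o² - 54*p)
y + v(-10, I(-12)) = 15248 + (4 - 10 + (-10)² - 432*(-12)²) = 15248 + (4 - 10 + 100 - 432*144) = 15248 + (4 - 10 + 100 - 54*1152) = 15248 + (4 - 10 + 100 - 62208) = 15248 - 62114 = -46866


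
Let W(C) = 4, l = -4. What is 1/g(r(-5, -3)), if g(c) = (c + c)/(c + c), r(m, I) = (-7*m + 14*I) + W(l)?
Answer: 1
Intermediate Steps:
r(m, I) = 4 - 7*m + 14*I (r(m, I) = (-7*m + 14*I) + 4 = 4 - 7*m + 14*I)
g(c) = 1 (g(c) = (2*c)/((2*c)) = (2*c)*(1/(2*c)) = 1)
1/g(r(-5, -3)) = 1/1 = 1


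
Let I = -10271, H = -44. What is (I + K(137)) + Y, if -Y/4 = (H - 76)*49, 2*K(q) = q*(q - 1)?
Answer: 22565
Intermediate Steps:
K(q) = q*(-1 + q)/2 (K(q) = (q*(q - 1))/2 = (q*(-1 + q))/2 = q*(-1 + q)/2)
Y = 23520 (Y = -4*(-44 - 76)*49 = -(-480)*49 = -4*(-5880) = 23520)
(I + K(137)) + Y = (-10271 + (½)*137*(-1 + 137)) + 23520 = (-10271 + (½)*137*136) + 23520 = (-10271 + 9316) + 23520 = -955 + 23520 = 22565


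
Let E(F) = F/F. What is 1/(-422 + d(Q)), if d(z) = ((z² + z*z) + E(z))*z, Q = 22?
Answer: 1/20896 ≈ 4.7856e-5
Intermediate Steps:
E(F) = 1
d(z) = z*(1 + 2*z²) (d(z) = ((z² + z*z) + 1)*z = ((z² + z²) + 1)*z = (2*z² + 1)*z = (1 + 2*z²)*z = z*(1 + 2*z²))
1/(-422 + d(Q)) = 1/(-422 + (22 + 2*22³)) = 1/(-422 + (22 + 2*10648)) = 1/(-422 + (22 + 21296)) = 1/(-422 + 21318) = 1/20896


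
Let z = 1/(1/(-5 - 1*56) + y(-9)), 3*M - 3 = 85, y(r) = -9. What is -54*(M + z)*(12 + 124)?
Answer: -59017608/275 ≈ -2.1461e+5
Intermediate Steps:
M = 88/3 (M = 1 + (⅓)*85 = 1 + 85/3 = 88/3 ≈ 29.333)
z = -61/550 (z = 1/(1/(-5 - 1*56) - 9) = 1/(1/(-5 - 56) - 9) = 1/(1/(-61) - 9) = 1/(-1/61 - 9) = 1/(-550/61) = -61/550 ≈ -0.11091)
-54*(M + z)*(12 + 124) = -54*(88/3 - 61/550)*(12 + 124) = -433953*136/275 = -54*3278756/825 = -59017608/275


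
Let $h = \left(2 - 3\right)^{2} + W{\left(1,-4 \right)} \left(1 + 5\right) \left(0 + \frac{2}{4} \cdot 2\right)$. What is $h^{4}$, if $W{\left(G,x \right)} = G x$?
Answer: $279841$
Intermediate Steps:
$h = -23$ ($h = \left(2 - 3\right)^{2} + 1 \left(-4\right) \left(1 + 5\right) \left(0 + \frac{2}{4} \cdot 2\right) = \left(-1\right)^{2} - 4 \cdot 6 \left(0 + 2 \cdot \frac{1}{4} \cdot 2\right) = 1 - 4 \cdot 6 \left(0 + \frac{1}{2} \cdot 2\right) = 1 - 4 \cdot 6 \left(0 + 1\right) = 1 - 4 \cdot 6 \cdot 1 = 1 - 24 = -23$)
$h^{4} = \left(-23\right)^{4} = 279841$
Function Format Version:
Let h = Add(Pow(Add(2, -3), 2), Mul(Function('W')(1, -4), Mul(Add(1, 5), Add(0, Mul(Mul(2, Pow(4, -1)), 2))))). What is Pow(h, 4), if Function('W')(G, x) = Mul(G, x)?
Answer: 279841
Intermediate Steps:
h = -23 (h = Add(Pow(Add(2, -3), 2), Mul(Mul(1, -4), Mul(Add(1, 5), Add(0, Mul(Mul(2, Pow(4, -1)), 2))))) = Add(Pow(-1, 2), Mul(-4, Mul(6, Add(0, Mul(Mul(2, Rational(1, 4)), 2))))) = Add(1, Mul(-4, Mul(6, Add(0, Mul(Rational(1, 2), 2))))) = Add(1, Mul(-4, Mul(6, Add(0, 1)))) = Add(1, Mul(-4, Mul(6, 1))) = Add(1, Mul(-4, 6)) = Add(1, -24) = -23)
Pow(h, 4) = Pow(-23, 4) = 279841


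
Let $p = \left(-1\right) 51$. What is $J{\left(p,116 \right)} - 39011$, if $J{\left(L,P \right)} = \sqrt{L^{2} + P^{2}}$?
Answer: $-39011 + \sqrt{16057} \approx -38884.0$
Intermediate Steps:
$p = -51$
$J{\left(p,116 \right)} - 39011 = \sqrt{\left(-51\right)^{2} + 116^{2}} - 39011 = \sqrt{2601 + 13456} - 39011 = \sqrt{16057} - 39011 = -39011 + \sqrt{16057}$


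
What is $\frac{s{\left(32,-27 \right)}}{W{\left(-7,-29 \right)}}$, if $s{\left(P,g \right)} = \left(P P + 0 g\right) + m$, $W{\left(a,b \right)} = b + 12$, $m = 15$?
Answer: $- \frac{1039}{17} \approx -61.118$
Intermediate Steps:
$W{\left(a,b \right)} = 12 + b$
$s{\left(P,g \right)} = 15 + P^{2}$ ($s{\left(P,g \right)} = \left(P P + 0 g\right) + 15 = \left(P^{2} + 0\right) + 15 = P^{2} + 15 = 15 + P^{2}$)
$\frac{s{\left(32,-27 \right)}}{W{\left(-7,-29 \right)}} = \frac{15 + 32^{2}}{12 - 29} = \frac{15 + 1024}{-17} = 1039 \left(- \frac{1}{17}\right) = - \frac{1039}{17}$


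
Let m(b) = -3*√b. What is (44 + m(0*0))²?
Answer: 1936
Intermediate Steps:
(44 + m(0*0))² = (44 - 3*√(0*0))² = (44 - 3*√0)² = (44 - 3*0)² = (44 + 0)² = 44² = 1936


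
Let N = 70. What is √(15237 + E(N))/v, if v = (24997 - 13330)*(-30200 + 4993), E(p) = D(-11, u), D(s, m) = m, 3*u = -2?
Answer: -√137127/882270207 ≈ -4.1972e-7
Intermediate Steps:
u = -⅔ (u = (⅓)*(-2) = -⅔ ≈ -0.66667)
E(p) = -⅔
v = -294090069 (v = 11667*(-25207) = -294090069)
√(15237 + E(N))/v = √(15237 - ⅔)/(-294090069) = √(45709/3)*(-1/294090069) = (√137127/3)*(-1/294090069) = -√137127/882270207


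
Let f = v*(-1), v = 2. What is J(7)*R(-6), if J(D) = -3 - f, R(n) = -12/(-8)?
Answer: -3/2 ≈ -1.5000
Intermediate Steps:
f = -2 (f = 2*(-1) = -2)
R(n) = 3/2 (R(n) = -12*(-1/8) = 3/2)
J(D) = -1 (J(D) = -3 - 1*(-2) = -3 + 2 = -1)
J(7)*R(-6) = -1*3/2 = -3/2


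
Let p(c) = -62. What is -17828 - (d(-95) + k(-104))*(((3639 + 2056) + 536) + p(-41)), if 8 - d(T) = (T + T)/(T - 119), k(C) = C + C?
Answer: 130695059/107 ≈ 1.2215e+6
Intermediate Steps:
k(C) = 2*C
d(T) = 8 - 2*T/(-119 + T) (d(T) = 8 - (T + T)/(T - 119) = 8 - 2*T/(-119 + T))
-17828 - (d(-95) + k(-104))*(((3639 + 2056) + 536) + p(-41)) = -17828 - (2*(-476 + 3*(-95))/(-119 - 95) + 2*(-104))*(((3639 + 2056) + 536) - 62) = -17828 - (2*(-476 - 285)/(-214) - 208)*((5695 + 536) - 62) = -17828 - (2*(-1/214)*(-761) - 208)*(6231 - 62) = -17828 - (761/107 - 208)*6169 = -17828 - (-21495)*6169/107 = -17828 - 1*(-132602655/107) = -17828 + 132602655/107 = 130695059/107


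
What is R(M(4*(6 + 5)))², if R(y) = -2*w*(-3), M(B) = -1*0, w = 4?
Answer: 576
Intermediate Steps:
M(B) = 0
R(y) = 24 (R(y) = -2*4*(-3) = -8*(-3) = 24)
R(M(4*(6 + 5)))² = 24² = 576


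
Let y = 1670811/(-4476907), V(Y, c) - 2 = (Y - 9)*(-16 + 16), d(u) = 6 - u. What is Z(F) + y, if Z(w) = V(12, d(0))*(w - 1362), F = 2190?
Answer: 7412087181/4476907 ≈ 1655.6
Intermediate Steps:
V(Y, c) = 2 (V(Y, c) = 2 + (Y - 9)*(-16 + 16) = 2 + (-9 + Y)*0 = 2 + 0 = 2)
y = -1670811/4476907 (y = 1670811*(-1/4476907) = -1670811/4476907 ≈ -0.37321)
Z(w) = -2724 + 2*w (Z(w) = 2*(w - 1362) = 2*(-1362 + w) = -2724 + 2*w)
Z(F) + y = (-2724 + 2*2190) - 1670811/4476907 = (-2724 + 4380) - 1670811/4476907 = 1656 - 1670811/4476907 = 7412087181/4476907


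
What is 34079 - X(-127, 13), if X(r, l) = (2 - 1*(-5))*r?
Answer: 34968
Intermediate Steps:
X(r, l) = 7*r (X(r, l) = (2 + 5)*r = 7*r)
34079 - X(-127, 13) = 34079 - 7*(-127) = 34079 - 1*(-889) = 34079 + 889 = 34968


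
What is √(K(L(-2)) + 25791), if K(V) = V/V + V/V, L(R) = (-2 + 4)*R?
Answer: √25793 ≈ 160.60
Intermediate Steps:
L(R) = 2*R
K(V) = 2 (K(V) = 1 + 1 = 2)
√(K(L(-2)) + 25791) = √(2 + 25791) = √25793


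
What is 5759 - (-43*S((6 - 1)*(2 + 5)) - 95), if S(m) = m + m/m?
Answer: 7402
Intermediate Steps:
S(m) = 1 + m (S(m) = m + 1 = 1 + m)
5759 - (-43*S((6 - 1)*(2 + 5)) - 95) = 5759 - (-43*(1 + (6 - 1)*(2 + 5)) - 95) = 5759 - (-43*(1 + 5*7) - 95) = 5759 - (-43*(1 + 35) - 95) = 5759 - (-43*36 - 95) = 5759 - (-1548 - 95) = 5759 - 1*(-1643) = 5759 + 1643 = 7402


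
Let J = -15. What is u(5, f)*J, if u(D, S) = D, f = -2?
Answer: -75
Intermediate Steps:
u(5, f)*J = 5*(-15) = -75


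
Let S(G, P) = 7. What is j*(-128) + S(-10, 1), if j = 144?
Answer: -18425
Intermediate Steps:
j*(-128) + S(-10, 1) = 144*(-128) + 7 = -18432 + 7 = -18425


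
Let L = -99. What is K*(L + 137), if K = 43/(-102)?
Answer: -817/51 ≈ -16.020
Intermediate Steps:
K = -43/102 (K = 43*(-1/102) = -43/102 ≈ -0.42157)
K*(L + 137) = -43*(-99 + 137)/102 = -43/102*38 = -817/51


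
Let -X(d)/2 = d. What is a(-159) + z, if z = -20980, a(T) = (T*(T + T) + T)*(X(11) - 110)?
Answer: -6674176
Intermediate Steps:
X(d) = -2*d
a(T) = -264*T² - 132*T (a(T) = (T*(T + T) + T)*(-2*11 - 110) = (T*(2*T) + T)*(-22 - 110) = (2*T² + T)*(-132) = (T + 2*T²)*(-132) = -264*T² - 132*T)
a(-159) + z = -132*(-159)*(1 + 2*(-159)) - 20980 = -132*(-159)*(1 - 318) - 20980 = -132*(-159)*(-317) - 20980 = -6653196 - 20980 = -6674176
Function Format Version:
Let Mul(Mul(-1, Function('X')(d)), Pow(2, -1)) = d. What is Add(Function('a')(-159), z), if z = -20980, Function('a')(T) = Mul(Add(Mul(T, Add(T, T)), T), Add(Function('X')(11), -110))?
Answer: -6674176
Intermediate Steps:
Function('X')(d) = Mul(-2, d)
Function('a')(T) = Add(Mul(-264, Pow(T, 2)), Mul(-132, T)) (Function('a')(T) = Mul(Add(Mul(T, Add(T, T)), T), Add(Mul(-2, 11), -110)) = Mul(Add(Mul(T, Mul(2, T)), T), Add(-22, -110)) = Mul(Add(Mul(2, Pow(T, 2)), T), -132) = Mul(Add(T, Mul(2, Pow(T, 2))), -132) = Add(Mul(-264, Pow(T, 2)), Mul(-132, T)))
Add(Function('a')(-159), z) = Add(Mul(-132, -159, Add(1, Mul(2, -159))), -20980) = Add(Mul(-132, -159, Add(1, -318)), -20980) = Add(Mul(-132, -159, -317), -20980) = Add(-6653196, -20980) = -6674176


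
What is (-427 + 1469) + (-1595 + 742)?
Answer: 189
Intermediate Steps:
(-427 + 1469) + (-1595 + 742) = 1042 - 853 = 189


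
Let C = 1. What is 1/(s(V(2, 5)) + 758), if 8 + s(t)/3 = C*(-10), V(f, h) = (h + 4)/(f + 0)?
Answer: 1/704 ≈ 0.0014205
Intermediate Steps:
V(f, h) = (4 + h)/f
s(t) = -54 (s(t) = -24 + 3*(1*(-10)) = -24 + 3*(-10) = -24 - 30 = -54)
1/(s(V(2, 5)) + 758) = 1/(-54 + 758) = 1/704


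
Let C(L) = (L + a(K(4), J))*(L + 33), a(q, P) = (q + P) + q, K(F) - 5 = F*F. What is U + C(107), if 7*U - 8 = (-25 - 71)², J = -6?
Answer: 149364/7 ≈ 21338.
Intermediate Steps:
K(F) = 5 + F² (K(F) = 5 + F*F = 5 + F²)
a(q, P) = P + 2*q (a(q, P) = (P + q) + q = P + 2*q)
C(L) = (33 + L)*(36 + L) (C(L) = (L + (-6 + 2*(5 + 4²)))*(L + 33) = (L + (-6 + 2*(5 + 16)))*(33 + L) = (L + (-6 + 2*21))*(33 + L) = (L + (-6 + 42))*(33 + L) = (L + 36)*(33 + L) = (36 + L)*(33 + L) = (33 + L)*(36 + L))
U = 9224/7 (U = 8/7 + (-25 - 71)²/7 = 8/7 + (⅐)*(-96)² = 8/7 + (⅐)*9216 = 8/7 + 9216/7 = 9224/7 ≈ 1317.7)
U + C(107) = 9224/7 + (1188 + 107² + 69*107) = 9224/7 + (1188 + 11449 + 7383) = 9224/7 + 20020 = 149364/7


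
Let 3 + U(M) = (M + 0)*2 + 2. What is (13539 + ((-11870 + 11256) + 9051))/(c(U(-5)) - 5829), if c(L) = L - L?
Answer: -328/87 ≈ -3.7701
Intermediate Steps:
U(M) = -1 + 2*M (U(M) = -3 + ((M + 0)*2 + 2) = -3 + (M*2 + 2) = -3 + (2*M + 2) = -3 + (2 + 2*M) = -1 + 2*M)
c(L) = 0
(13539 + ((-11870 + 11256) + 9051))/(c(U(-5)) - 5829) = (13539 + ((-11870 + 11256) + 9051))/(0 - 5829) = (13539 + (-614 + 9051))/(-5829) = (13539 + 8437)*(-1/5829) = 21976*(-1/5829) = -328/87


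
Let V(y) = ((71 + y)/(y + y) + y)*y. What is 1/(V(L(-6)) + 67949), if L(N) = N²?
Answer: 2/138597 ≈ 1.4430e-5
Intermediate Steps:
V(y) = y*(y + (71 + y)/(2*y)) (V(y) = ((71 + y)/((2*y)) + y)*y = ((71 + y)*(1/(2*y)) + y)*y = ((71 + y)/(2*y) + y)*y = (y + (71 + y)/(2*y))*y = y*(y + (71 + y)/(2*y)))
1/(V(L(-6)) + 67949) = 1/((71/2 + ((-6)²)² + (½)*(-6)²) + 67949) = 1/((71/2 + 36² + (½)*36) + 67949) = 1/((71/2 + 1296 + 18) + 67949) = 1/(2699/2 + 67949) = 1/(138597/2) = 2/138597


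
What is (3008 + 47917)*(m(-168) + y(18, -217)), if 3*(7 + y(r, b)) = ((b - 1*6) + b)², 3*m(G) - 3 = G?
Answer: 3283202650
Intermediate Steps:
m(G) = 1 + G/3
y(r, b) = -7 + (-6 + 2*b)²/3 (y(r, b) = -7 + ((b - 1*6) + b)²/3 = -7 + ((b - 6) + b)²/3 = -7 + ((-6 + b) + b)²/3 = -7 + (-6 + 2*b)²/3)
(3008 + 47917)*(m(-168) + y(18, -217)) = (3008 + 47917)*((1 + (⅓)*(-168)) + (-7 + 4*(-3 - 217)²/3)) = 50925*((1 - 56) + (-7 + (4/3)*(-220)²)) = 50925*(-55 + (-7 + (4/3)*48400)) = 50925*(-55 + (-7 + 193600/3)) = 50925*(-55 + 193579/3) = 50925*(193414/3) = 3283202650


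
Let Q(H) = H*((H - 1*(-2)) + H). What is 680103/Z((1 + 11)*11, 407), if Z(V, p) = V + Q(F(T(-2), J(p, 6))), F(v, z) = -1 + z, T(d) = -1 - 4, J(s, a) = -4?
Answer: 680103/172 ≈ 3954.1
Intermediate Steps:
T(d) = -5
Q(H) = H*(2 + 2*H) (Q(H) = H*((H + 2) + H) = H*((2 + H) + H) = H*(2 + 2*H))
Z(V, p) = 40 + V (Z(V, p) = V + 2*(-1 - 4)*(1 + (-1 - 4)) = V + 2*(-5)*(1 - 5) = V + 2*(-5)*(-4) = V + 40 = 40 + V)
680103/Z((1 + 11)*11, 407) = 680103/(40 + (1 + 11)*11) = 680103/(40 + 12*11) = 680103/(40 + 132) = 680103/172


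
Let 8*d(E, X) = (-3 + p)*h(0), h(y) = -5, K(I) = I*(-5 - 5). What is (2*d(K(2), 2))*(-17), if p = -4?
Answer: -595/4 ≈ -148.75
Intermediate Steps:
K(I) = -10*I (K(I) = I*(-10) = -10*I)
d(E, X) = 35/8 (d(E, X) = ((-3 - 4)*(-5))/8 = (-7*(-5))/8 = (1/8)*35 = 35/8)
(2*d(K(2), 2))*(-17) = (2*(35/8))*(-17) = (35/4)*(-17) = -595/4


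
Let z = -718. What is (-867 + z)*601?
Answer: -952585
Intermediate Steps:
(-867 + z)*601 = (-867 - 718)*601 = -1585*601 = -952585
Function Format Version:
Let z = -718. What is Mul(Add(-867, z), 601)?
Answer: -952585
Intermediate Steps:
Mul(Add(-867, z), 601) = Mul(Add(-867, -718), 601) = Mul(-1585, 601) = -952585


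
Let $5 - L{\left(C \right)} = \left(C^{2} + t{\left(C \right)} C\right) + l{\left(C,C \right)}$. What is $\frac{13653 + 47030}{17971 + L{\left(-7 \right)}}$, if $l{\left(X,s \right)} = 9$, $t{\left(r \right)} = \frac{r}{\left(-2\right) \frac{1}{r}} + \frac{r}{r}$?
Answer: $\frac{121366}{35507} \approx 3.4181$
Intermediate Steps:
$t{\left(r \right)} = 1 - \frac{r^{2}}{2}$ ($t{\left(r \right)} = r \left(- \frac{r}{2}\right) + 1 = - \frac{r^{2}}{2} + 1 = 1 - \frac{r^{2}}{2}$)
$L{\left(C \right)} = -4 - C^{2} - C \left(1 - \frac{C^{2}}{2}\right)$ ($L{\left(C \right)} = 5 - \left(\left(C^{2} + \left(1 - \frac{C^{2}}{2}\right) C\right) + 9\right) = 5 - \left(\left(C^{2} + C \left(1 - \frac{C^{2}}{2}\right)\right) + 9\right) = 5 - \left(9 + C^{2} + C \left(1 - \frac{C^{2}}{2}\right)\right) = -4 - C^{2} - C \left(1 - \frac{C^{2}}{2}\right)$)
$\frac{13653 + 47030}{17971 + L{\left(-7 \right)}} = \frac{13653 + 47030}{17971 - \left(46 + \frac{343}{2}\right)} = \frac{60683}{17971 + \left(-4 + \frac{1}{2} \left(-343\right) + 7 - 49\right)} = \frac{60683}{17971 - \frac{435}{2}} = \frac{60683}{\frac{35507}{2}} = 60683 \cdot \frac{2}{35507} = \frac{121366}{35507}$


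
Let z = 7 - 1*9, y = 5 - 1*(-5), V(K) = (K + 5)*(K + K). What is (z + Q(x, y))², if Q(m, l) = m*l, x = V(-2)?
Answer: 14884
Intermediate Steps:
V(K) = 2*K*(5 + K) (V(K) = (5 + K)*(2*K) = 2*K*(5 + K))
y = 10 (y = 5 + 5 = 10)
x = -12 (x = 2*(-2)*(5 - 2) = 2*(-2)*3 = -12)
Q(m, l) = l*m
z = -2 (z = 7 - 9 = -2)
(z + Q(x, y))² = (-2 + 10*(-12))² = (-2 - 120)² = (-122)² = 14884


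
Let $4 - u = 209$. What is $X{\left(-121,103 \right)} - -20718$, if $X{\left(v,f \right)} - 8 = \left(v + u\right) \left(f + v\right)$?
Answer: $26594$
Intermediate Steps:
$u = -205$ ($u = 4 - 209 = -205$)
$X{\left(v,f \right)} = 8 + \left(-205 + v\right) \left(f + v\right)$ ($X{\left(v,f \right)} = 8 + \left(v - 205\right) \left(f + v\right) = 8 + \left(-205 + v\right) \left(f + v\right)$)
$X{\left(-121,103 \right)} - -20718 = \left(8 + \left(-121\right)^{2} - 21115 - -24805 + 103 \left(-121\right)\right) - -20718 = \left(8 + 14641 - 21115 + 24805 - 12463\right) + 20718 = 5876 + 20718 = 26594$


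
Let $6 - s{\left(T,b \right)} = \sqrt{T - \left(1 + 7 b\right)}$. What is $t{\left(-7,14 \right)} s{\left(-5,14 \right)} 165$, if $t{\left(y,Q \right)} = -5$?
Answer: $-4950 + 1650 i \sqrt{26} \approx -4950.0 + 8413.4 i$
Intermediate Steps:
$s{\left(T,b \right)} = 6 - \sqrt{-1 + T - 7 b}$ ($s{\left(T,b \right)} = 6 - \sqrt{T - \left(1 + 7 b\right)} = 6 - \sqrt{-1 + T - 7 b}$)
$t{\left(-7,14 \right)} s{\left(-5,14 \right)} 165 = - 5 \left(6 - \sqrt{-1 - 5 - 98}\right) 165 = - 5 \left(6 - \sqrt{-104}\right) 165 = - 5 \left(6 - 2 i \sqrt{26}\right) 165 = \left(-30 + 10 i \sqrt{26}\right) 165 = -4950 + 1650 i \sqrt{26}$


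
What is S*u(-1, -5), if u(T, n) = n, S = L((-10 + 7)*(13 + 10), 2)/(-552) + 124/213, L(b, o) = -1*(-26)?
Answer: -17475/6532 ≈ -2.6753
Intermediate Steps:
L(b, o) = 26
S = 3495/6532 (S = 26/(-552) + 124/213 = 26*(-1/552) + 124*(1/213) = -13/276 + 124/213 = 3495/6532 ≈ 0.53506)
S*u(-1, -5) = (3495/6532)*(-5) = -17475/6532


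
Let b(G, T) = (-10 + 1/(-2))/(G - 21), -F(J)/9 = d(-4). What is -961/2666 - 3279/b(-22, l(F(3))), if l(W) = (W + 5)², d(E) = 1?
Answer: -8084045/602 ≈ -13429.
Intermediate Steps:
F(J) = -9 (F(J) = -9*1 = -9)
l(W) = (5 + W)²
b(G, T) = -21/(2*(-21 + G)) (b(G, T) = (-10 - ½)/(-21 + G) = -21/(2*(-21 + G)))
-961/2666 - 3279/b(-22, l(F(3))) = -961/2666 - 3279/((-21/(-42 + 2*(-22)))) = -961*1/2666 - 3279/((-21/(-42 - 44))) = -31/86 - 3279/((-21/(-86))) = -31/86 - 3279/((-21*(-1/86))) = -31/86 - 3279/21/86 = -31/86 - 3279*86/21 = -31/86 - 93998/7 = -8084045/602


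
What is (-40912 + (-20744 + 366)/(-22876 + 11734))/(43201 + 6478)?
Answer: -227910563/276761709 ≈ -0.82349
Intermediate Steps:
(-40912 + (-20744 + 366)/(-22876 + 11734))/(43201 + 6478) = (-40912 - 20378/(-11142))/49679 = (-40912 - 20378*(-1/11142))*(1/49679) = (-40912 + 10189/5571)*(1/49679) = -227910563/5571*1/49679 = -227910563/276761709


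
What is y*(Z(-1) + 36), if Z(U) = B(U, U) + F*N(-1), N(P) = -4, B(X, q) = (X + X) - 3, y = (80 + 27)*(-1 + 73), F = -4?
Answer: 362088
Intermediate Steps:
y = 7704 (y = 107*72 = 7704)
B(X, q) = -3 + 2*X (B(X, q) = 2*X - 3 = -3 + 2*X)
Z(U) = 13 + 2*U (Z(U) = (-3 + 2*U) - 4*(-4) = (-3 + 2*U) + 16 = 13 + 2*U)
y*(Z(-1) + 36) = 7704*((13 + 2*(-1)) + 36) = 7704*((13 - 2) + 36) = 7704*(11 + 36) = 7704*47 = 362088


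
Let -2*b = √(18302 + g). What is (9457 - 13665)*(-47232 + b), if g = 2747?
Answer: 198752256 + 2104*√21049 ≈ 1.9906e+8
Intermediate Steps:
b = -√21049/2 (b = -√(18302 + 2747)/2 = -√21049/2 ≈ -72.541)
(9457 - 13665)*(-47232 + b) = (9457 - 13665)*(-47232 - √21049/2) = -4208*(-47232 - √21049/2) = 198752256 + 2104*√21049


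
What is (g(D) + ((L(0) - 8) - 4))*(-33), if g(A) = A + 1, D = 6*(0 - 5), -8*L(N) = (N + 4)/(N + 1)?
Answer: 2739/2 ≈ 1369.5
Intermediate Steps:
L(N) = -(4 + N)/(8*(1 + N)) (L(N) = -(N + 4)/(8*(N + 1)) = -(4 + N)/(8*(1 + N)))
D = -30 (D = 6*(-5) = -30)
g(A) = 1 + A
(g(D) + ((L(0) - 8) - 4))*(-33) = ((1 - 30) + (((-4 - 1*0)/(8*(1 + 0)) - 8) - 4))*(-33) = (-29 + (((⅛)*(-4 + 0)/1 - 8) - 4))*(-33) = (-29 + (((⅛)*1*(-4) - 8) - 4))*(-33) = (-29 + ((-½ - 8) - 4))*(-33) = (-29 + (-17/2 - 4))*(-33) = (-29 - 25/2)*(-33) = -83/2*(-33) = 2739/2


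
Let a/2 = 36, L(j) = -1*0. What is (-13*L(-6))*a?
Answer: 0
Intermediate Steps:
L(j) = 0
a = 72 (a = 2*36 = 72)
(-13*L(-6))*a = -13*0*72 = 0*72 = 0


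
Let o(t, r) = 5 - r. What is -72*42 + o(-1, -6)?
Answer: -3013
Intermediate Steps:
-72*42 + o(-1, -6) = -72*42 + (5 - 1*(-6)) = -3024 + (5 + 6) = -3024 + 11 = -3013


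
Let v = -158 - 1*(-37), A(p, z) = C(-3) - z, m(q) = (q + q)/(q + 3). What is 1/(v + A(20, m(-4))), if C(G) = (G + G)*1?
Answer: -1/135 ≈ -0.0074074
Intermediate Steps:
C(G) = 2*G (C(G) = (2*G)*1 = 2*G)
m(q) = 2*q/(3 + q) (m(q) = (2*q)/(3 + q) = 2*q/(3 + q))
A(p, z) = -6 - z (A(p, z) = 2*(-3) - z = -6 - z)
v = -121 (v = -158 + 37 = -121)
1/(v + A(20, m(-4))) = 1/(-121 + (-6 - 2*(-4)/(3 - 4))) = 1/(-121 + (-6 - 2*(-4)/(-1))) = 1/(-121 + (-6 - 2*(-4)*(-1))) = 1/(-121 + (-6 - 1*8)) = 1/(-121 + (-6 - 8)) = 1/(-121 - 14) = 1/(-135) = -1/135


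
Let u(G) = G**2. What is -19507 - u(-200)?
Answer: -59507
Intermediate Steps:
-19507 - u(-200) = -19507 - 1*(-200)**2 = -19507 - 1*40000 = -19507 - 40000 = -59507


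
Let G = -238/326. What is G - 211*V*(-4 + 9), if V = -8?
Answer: 1375601/163 ≈ 8439.3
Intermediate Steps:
G = -119/163 (G = -238*1/326 = -119/163 ≈ -0.73006)
G - 211*V*(-4 + 9) = -119/163 - (-1688)*(-4 + 9) = -119/163 - (-1688)*5 = -119/163 - 211*(-40) = -119/163 + 8440 = 1375601/163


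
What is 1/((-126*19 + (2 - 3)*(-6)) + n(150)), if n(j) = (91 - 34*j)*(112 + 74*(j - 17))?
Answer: -1/49861974 ≈ -2.0055e-8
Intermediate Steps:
n(j) = (-1146 + 74*j)*(91 - 34*j) (n(j) = (91 - 34*j)*(112 + 74*(-17 + j)) = (91 - 34*j)*(112 + (-1258 + 74*j)) = (91 - 34*j)*(-1146 + 74*j) = (-1146 + 74*j)*(91 - 34*j))
1/((-126*19 + (2 - 3)*(-6)) + n(150)) = 1/((-126*19 + (2 - 3)*(-6)) + (-104286 - 2516*150² + 45698*150)) = 1/((-2394 - 1*(-6)) + (-104286 - 2516*22500 + 6854700)) = 1/((-2394 + 6) + (-104286 - 56610000 + 6854700)) = 1/(-2388 - 49859586) = 1/(-49861974) = -1/49861974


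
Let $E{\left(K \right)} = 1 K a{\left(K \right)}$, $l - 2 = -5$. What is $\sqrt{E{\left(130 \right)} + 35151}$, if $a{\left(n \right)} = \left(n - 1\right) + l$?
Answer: $\sqrt{51531} \approx 227.0$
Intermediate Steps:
$l = -3$ ($l = 2 - 5 = -3$)
$a{\left(n \right)} = -4 + n$ ($a{\left(n \right)} = \left(n - 1\right) - 3 = \left(-1 + n\right) - 3 = -4 + n$)
$E{\left(K \right)} = K \left(-4 + K\right)$ ($E{\left(K \right)} = 1 K \left(-4 + K\right) = K \left(-4 + K\right)$)
$\sqrt{E{\left(130 \right)} + 35151} = \sqrt{130 \left(-4 + 130\right) + 35151} = \sqrt{130 \cdot 126 + 35151} = \sqrt{16380 + 35151} = \sqrt{51531}$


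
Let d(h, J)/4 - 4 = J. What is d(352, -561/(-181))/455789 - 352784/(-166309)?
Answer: 29104761878516/13720128116981 ≈ 2.1213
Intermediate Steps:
d(h, J) = 16 + 4*J
d(352, -561/(-181))/455789 - 352784/(-166309) = (16 + 4*(-561/(-181)))/455789 - 352784/(-166309) = (16 + 4*(-561*(-1/181)))*(1/455789) - 352784*(-1/166309) = (16 + 4*(561/181))*(1/455789) + 352784/166309 = (16 + 2244/181)*(1/455789) + 352784/166309 = (5140/181)*(1/455789) + 352784/166309 = 5140/82497809 + 352784/166309 = 29104761878516/13720128116981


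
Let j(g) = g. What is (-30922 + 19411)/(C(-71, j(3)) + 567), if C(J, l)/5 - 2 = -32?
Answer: -3837/139 ≈ -27.604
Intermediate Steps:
C(J, l) = -150 (C(J, l) = 10 + 5*(-32) = 10 - 160 = -150)
(-30922 + 19411)/(C(-71, j(3)) + 567) = (-30922 + 19411)/(-150 + 567) = -11511/417 = -11511*1/417 = -3837/139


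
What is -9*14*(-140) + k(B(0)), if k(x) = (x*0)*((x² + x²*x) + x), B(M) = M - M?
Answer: 17640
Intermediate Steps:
B(M) = 0
k(x) = 0 (k(x) = 0*((x² + x³) + x) = 0*(x + x² + x³) = 0)
-9*14*(-140) + k(B(0)) = -9*14*(-140) + 0 = -126*(-140) + 0 = 17640 + 0 = 17640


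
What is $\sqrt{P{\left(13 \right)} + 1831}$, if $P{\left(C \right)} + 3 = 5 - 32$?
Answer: $\sqrt{1801} \approx 42.438$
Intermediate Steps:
$P{\left(C \right)} = -30$ ($P{\left(C \right)} = -3 + \left(5 - 32\right) = -3 - 27 = -30$)
$\sqrt{P{\left(13 \right)} + 1831} = \sqrt{-30 + 1831} = \sqrt{1801}$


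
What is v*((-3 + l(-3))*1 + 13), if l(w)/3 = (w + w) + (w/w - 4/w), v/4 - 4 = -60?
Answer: 224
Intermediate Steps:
v = -224 (v = 16 + 4*(-60) = 16 - 240 = -224)
l(w) = 3 - 12/w + 6*w (l(w) = 3*((w + w) + (w/w - 4/w)) = 3*(2*w + (1 - 4/w)) = 3*(1 - 4/w + 2*w) = 3 - 12/w + 6*w)
v*((-3 + l(-3))*1 + 13) = -224*((-3 + (3 - 12/(-3) + 6*(-3)))*1 + 13) = -224*((-3 + (3 - 12*(-⅓) - 18))*1 + 13) = -224*((-3 + (3 + 4 - 18))*1 + 13) = -224*((-3 - 11)*1 + 13) = -224*(-14*1 + 13) = -224*(-14 + 13) = -224*(-1) = 224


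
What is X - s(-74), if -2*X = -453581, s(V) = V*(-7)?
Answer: 452545/2 ≈ 2.2627e+5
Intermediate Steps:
s(V) = -7*V
X = 453581/2 (X = -½*(-453581) = 453581/2 ≈ 2.2679e+5)
X - s(-74) = 453581/2 - (-7)*(-74) = 453581/2 - 1*518 = 453581/2 - 518 = 452545/2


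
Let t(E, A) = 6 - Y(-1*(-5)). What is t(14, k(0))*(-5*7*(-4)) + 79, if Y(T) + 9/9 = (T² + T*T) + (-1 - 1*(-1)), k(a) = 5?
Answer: -5941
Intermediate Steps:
Y(T) = -1 + 2*T² (Y(T) = -1 + ((T² + T*T) + (-1 - 1*(-1))) = -1 + ((T² + T²) + (-1 + 1)) = -1 + (2*T² + 0) = -1 + 2*T²)
t(E, A) = -43 (t(E, A) = 6 - (-1 + 2*(-1*(-5))²) = 6 - (-1 + 2*5²) = 6 - (-1 + 2*25) = 6 - (-1 + 50) = 6 - 1*49 = 6 - 49 = -43)
t(14, k(0))*(-5*7*(-4)) + 79 = -43*(-5*7)*(-4) + 79 = -(-1505)*(-4) + 79 = -43*140 + 79 = -6020 + 79 = -5941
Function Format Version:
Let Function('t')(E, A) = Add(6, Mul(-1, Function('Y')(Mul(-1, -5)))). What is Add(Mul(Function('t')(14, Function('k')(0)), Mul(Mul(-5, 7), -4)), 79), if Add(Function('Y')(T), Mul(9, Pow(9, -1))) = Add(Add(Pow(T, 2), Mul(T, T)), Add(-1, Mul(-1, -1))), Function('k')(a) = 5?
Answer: -5941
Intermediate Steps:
Function('Y')(T) = Add(-1, Mul(2, Pow(T, 2))) (Function('Y')(T) = Add(-1, Add(Add(Pow(T, 2), Mul(T, T)), Add(-1, Mul(-1, -1)))) = Add(-1, Add(Add(Pow(T, 2), Pow(T, 2)), Add(-1, 1))) = Add(-1, Add(Mul(2, Pow(T, 2)), 0)) = Add(-1, Mul(2, Pow(T, 2))))
Function('t')(E, A) = -43 (Function('t')(E, A) = Add(6, Mul(-1, Add(-1, Mul(2, Pow(Mul(-1, -5), 2))))) = Add(6, Mul(-1, Add(-1, Mul(2, Pow(5, 2))))) = Add(6, Mul(-1, Add(-1, Mul(2, 25)))) = Add(6, Mul(-1, Add(-1, 50))) = Add(6, Mul(-1, 49)) = Add(6, -49) = -43)
Add(Mul(Function('t')(14, Function('k')(0)), Mul(Mul(-5, 7), -4)), 79) = Add(Mul(-43, Mul(Mul(-5, 7), -4)), 79) = Add(Mul(-43, Mul(-35, -4)), 79) = Add(Mul(-43, 140), 79) = Add(-6020, 79) = -5941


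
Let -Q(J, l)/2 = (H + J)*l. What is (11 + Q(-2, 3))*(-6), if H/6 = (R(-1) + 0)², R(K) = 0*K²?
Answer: -138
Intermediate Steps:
R(K) = 0
H = 0 (H = 6*(0 + 0)² = 6*0² = 6*0 = 0)
Q(J, l) = -2*J*l (Q(J, l) = -2*(0 + J)*l = -2*J*l)
(11 + Q(-2, 3))*(-6) = (11 - 2*(-2)*3)*(-6) = (11 + 12)*(-6) = 23*(-6) = -138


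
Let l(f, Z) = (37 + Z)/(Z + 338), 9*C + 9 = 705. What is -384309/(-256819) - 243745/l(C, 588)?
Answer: -11593165854481/32102375 ≈ -3.6113e+5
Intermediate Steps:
C = 232/3 (C = -1 + (1/9)*705 = -1 + 235/3 = 232/3 ≈ 77.333)
l(f, Z) = (37 + Z)/(338 + Z)
-384309/(-256819) - 243745/l(C, 588) = -384309/(-256819) - 243745*(338 + 588)/(37 + 588) = -384309*(-1/256819) - 243745/(625/926) = 384309/256819 - 243745/((1/926)*625) = 384309/256819 - 243745/625/926 = 384309/256819 - 243745*926/625 = 384309/256819 - 45141574/125 = -11593165854481/32102375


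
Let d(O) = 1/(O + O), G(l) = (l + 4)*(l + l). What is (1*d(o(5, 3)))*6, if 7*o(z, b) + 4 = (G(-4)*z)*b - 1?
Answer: -21/5 ≈ -4.2000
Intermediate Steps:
G(l) = 2*l*(4 + l) (G(l) = (4 + l)*(2*l) = 2*l*(4 + l))
o(z, b) = -5/7 (o(z, b) = -4/7 + (((2*(-4)*(4 - 4))*z)*b - 1)/7 = -4/7 + (((2*(-4)*0)*z)*b - 1)/7 = -4/7 + ((0*z)*b - 1)/7 = -4/7 + (0*b - 1)/7 = -4/7 + (0 - 1)/7 = -4/7 + (⅐)*(-1) = -4/7 - ⅐ = -5/7)
d(O) = 1/(2*O)
(1*d(o(5, 3)))*6 = (1*(1/(2*(-5/7))))*6 = (1*((½)*(-7/5)))*6 = (1*(-7/10))*6 = -7/10*6 = -21/5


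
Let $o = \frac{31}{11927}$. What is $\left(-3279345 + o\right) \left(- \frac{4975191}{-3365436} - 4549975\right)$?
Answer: $\frac{49909967468608738260638}{3344962931} \approx 1.4921 \cdot 10^{13}$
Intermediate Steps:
$o = \frac{31}{11927}$ ($o = 31 \cdot \frac{1}{11927} = \frac{31}{11927} \approx 0.0025991$)
$\left(-3279345 + o\right) \left(- \frac{4975191}{-3365436} - 4549975\right) = \left(-3279345 + \frac{31}{11927}\right) \left(- \frac{4975191}{-3365436} - 4549975\right) = - \frac{39112747784 \left(\left(-4975191\right) \left(- \frac{1}{3365436}\right) - 4549975\right)}{11927} = - \frac{39112747784 \left(\frac{1658397}{1121812} - 4549975\right)}{11927} = \left(- \frac{39112747784}{11927}\right) \left(- \frac{5104214896303}{1121812}\right) = \frac{49909967468608738260638}{3344962931}$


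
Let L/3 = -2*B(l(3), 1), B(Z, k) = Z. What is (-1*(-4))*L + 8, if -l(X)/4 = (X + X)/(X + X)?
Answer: 104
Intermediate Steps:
l(X) = -4 (l(X) = -4*(X + X)/(X + X) = -4*2*X/(2*X) = -4*2*X*1/(2*X) = -4*1 = -4)
L = 24 (L = 3*(-2*(-4)) = 3*8 = 24)
(-1*(-4))*L + 8 = -1*(-4)*24 + 8 = 4*24 + 8 = 96 + 8 = 104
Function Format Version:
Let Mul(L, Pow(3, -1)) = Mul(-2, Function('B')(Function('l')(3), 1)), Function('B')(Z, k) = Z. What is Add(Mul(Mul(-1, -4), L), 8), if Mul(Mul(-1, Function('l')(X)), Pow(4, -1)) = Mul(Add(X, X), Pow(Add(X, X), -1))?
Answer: 104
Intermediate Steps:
Function('l')(X) = -4 (Function('l')(X) = Mul(-4, Mul(Add(X, X), Pow(Add(X, X), -1))) = Mul(-4, Mul(Mul(2, X), Pow(Mul(2, X), -1))) = Mul(-4, Mul(Mul(2, X), Mul(Rational(1, 2), Pow(X, -1)))) = Mul(-4, 1) = -4)
L = 24 (L = Mul(3, Mul(-2, -4)) = Mul(3, 8) = 24)
Add(Mul(Mul(-1, -4), L), 8) = Add(Mul(Mul(-1, -4), 24), 8) = Add(Mul(4, 24), 8) = Add(96, 8) = 104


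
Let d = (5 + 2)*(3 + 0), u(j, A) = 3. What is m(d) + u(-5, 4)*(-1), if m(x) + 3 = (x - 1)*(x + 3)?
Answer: 474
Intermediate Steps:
d = 21 (d = 7*3 = 21)
m(x) = -3 + (-1 + x)*(3 + x) (m(x) = -3 + (x - 1)*(x + 3) = -3 + (-1 + x)*(3 + x))
m(d) + u(-5, 4)*(-1) = (-6 + 21² + 2*21) + 3*(-1) = (-6 + 441 + 42) - 3 = 477 - 3 = 474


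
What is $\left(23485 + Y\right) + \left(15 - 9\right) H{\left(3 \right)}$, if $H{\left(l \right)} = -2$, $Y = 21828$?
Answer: $45301$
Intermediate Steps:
$\left(23485 + Y\right) + \left(15 - 9\right) H{\left(3 \right)} = \left(23485 + 21828\right) + \left(15 - 9\right) \left(-2\right) = 45313 + 6 \left(-2\right) = 45313 - 12 = 45301$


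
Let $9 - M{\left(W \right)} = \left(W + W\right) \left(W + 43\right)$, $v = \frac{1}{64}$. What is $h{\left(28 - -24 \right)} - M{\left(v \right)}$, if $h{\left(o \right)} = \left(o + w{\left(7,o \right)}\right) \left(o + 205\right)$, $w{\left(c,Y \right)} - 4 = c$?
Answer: $\frac{33143489}{2048} \approx 16183.0$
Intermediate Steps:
$w{\left(c,Y \right)} = 4 + c$
$h{\left(o \right)} = \left(11 + o\right) \left(205 + o\right)$ ($h{\left(o \right)} = \left(o + \left(4 + 7\right)\right) \left(o + 205\right) = \left(o + 11\right) \left(205 + o\right) = \left(11 + o\right) \left(205 + o\right)$)
$v = \frac{1}{64} \approx 0.015625$
$M{\left(W \right)} = 9 - 2 W \left(43 + W\right)$ ($M{\left(W \right)} = 9 - \left(W + W\right) \left(W + 43\right) = 9 - 2 W \left(43 + W\right)$)
$h{\left(28 - -24 \right)} - M{\left(v \right)} = \left(2255 + \left(28 - -24\right)^{2} + 216 \left(28 - -24\right)\right) - \left(9 - \frac{43}{32} - \frac{2}{4096}\right) = \left(2255 + \left(28 + 24\right)^{2} + 216 \left(28 + 24\right)\right) - \left(9 - \frac{43}{32} - \frac{1}{2048}\right) = \left(2255 + 52^{2} + 216 \cdot 52\right) - \left(9 - \frac{43}{32} - \frac{1}{2048}\right) = \left(2255 + 2704 + 11232\right) - \frac{15679}{2048} = 16191 - \frac{15679}{2048} = \frac{33143489}{2048}$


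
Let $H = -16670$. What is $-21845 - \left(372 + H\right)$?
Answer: $-5547$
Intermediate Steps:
$-21845 - \left(372 + H\right) = -21845 + \left(31 \left(-12\right) - -16670\right) = -21845 + \left(-372 + 16670\right) = -21845 + 16298 = -5547$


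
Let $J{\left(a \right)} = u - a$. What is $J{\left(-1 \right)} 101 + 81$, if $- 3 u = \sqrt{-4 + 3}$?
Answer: $182 - \frac{101 i}{3} \approx 182.0 - 33.667 i$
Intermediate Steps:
$u = - \frac{i}{3}$ ($u = - \frac{\sqrt{-4 + 3}}{3} = - \frac{\sqrt{-1}}{3} = - \frac{i}{3} \approx - 0.33333 i$)
$J{\left(a \right)} = - a - \frac{i}{3}$ ($J{\left(a \right)} = - \frac{i}{3} - a = - a - \frac{i}{3}$)
$J{\left(-1 \right)} 101 + 81 = \left(\left(-1\right) \left(-1\right) - \frac{i}{3}\right) 101 + 81 = \left(1 - \frac{i}{3}\right) 101 + 81 = \left(101 - \frac{101 i}{3}\right) + 81 = 182 - \frac{101 i}{3}$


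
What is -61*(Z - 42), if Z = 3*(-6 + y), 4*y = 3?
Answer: 14091/4 ≈ 3522.8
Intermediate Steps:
y = 3/4 (y = (1/4)*3 = 3/4 ≈ 0.75000)
Z = -63/4 (Z = 3*(-6 + 3/4) = 3*(-21/4) = -63/4 ≈ -15.750)
-61*(Z - 42) = -61*(-63/4 - 42) = -61*(-231/4) = 14091/4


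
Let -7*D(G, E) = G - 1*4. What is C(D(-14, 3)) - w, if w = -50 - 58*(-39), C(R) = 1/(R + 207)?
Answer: -3244997/1467 ≈ -2212.0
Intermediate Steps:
D(G, E) = 4/7 - G/7 (D(G, E) = -(G - 1*4)/7 = -(G - 4)/7 = -(-4 + G)/7 = 4/7 - G/7)
C(R) = 1/(207 + R)
w = 2212 (w = -50 + 2262 = 2212)
C(D(-14, 3)) - w = 1/(207 + (4/7 - ⅐*(-14))) - 1*2212 = 1/(207 + (4/7 + 2)) - 2212 = 1/(207 + 18/7) - 2212 = 1/(1467/7) - 2212 = 7/1467 - 2212 = -3244997/1467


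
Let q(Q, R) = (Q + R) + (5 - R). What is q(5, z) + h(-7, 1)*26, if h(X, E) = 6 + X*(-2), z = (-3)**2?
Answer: 530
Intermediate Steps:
z = 9
q(Q, R) = 5 + Q
h(X, E) = 6 - 2*X
q(5, z) + h(-7, 1)*26 = (5 + 5) + (6 - 2*(-7))*26 = 10 + (6 + 14)*26 = 10 + 20*26 = 10 + 520 = 530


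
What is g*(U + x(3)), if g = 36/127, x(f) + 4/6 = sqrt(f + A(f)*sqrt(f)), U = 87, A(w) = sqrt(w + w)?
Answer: 3108/127 + 36*sqrt(3 + 3*sqrt(2))/127 ≈ 25.235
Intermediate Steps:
A(w) = sqrt(2)*sqrt(w) (A(w) = sqrt(2*w) = sqrt(2)*sqrt(w))
x(f) = -2/3 + sqrt(f + f*sqrt(2)) (x(f) = -2/3 + sqrt(f + (sqrt(2)*sqrt(f))*sqrt(f)) = -2/3 + sqrt(f + f*sqrt(2)))
g = 36/127 (g = 36*(1/127) = 36/127 ≈ 0.28346)
g*(U + x(3)) = 36*(87 + (-2/3 + sqrt(3)*sqrt(1 + sqrt(2))))/127 = 36*(259/3 + sqrt(3)*sqrt(1 + sqrt(2)))/127 = 3108/127 + 36*sqrt(3)*sqrt(1 + sqrt(2))/127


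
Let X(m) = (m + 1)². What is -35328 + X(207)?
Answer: 7936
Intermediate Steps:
X(m) = (1 + m)²
-35328 + X(207) = -35328 + (1 + 207)² = -35328 + 208² = -35328 + 43264 = 7936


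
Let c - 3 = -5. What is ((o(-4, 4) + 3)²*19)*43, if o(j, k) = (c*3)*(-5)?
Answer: 889713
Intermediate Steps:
c = -2 (c = 3 - 5 = -2)
o(j, k) = 30 (o(j, k) = -2*3*(-5) = -6*(-5) = 30)
((o(-4, 4) + 3)²*19)*43 = ((30 + 3)²*19)*43 = (33²*19)*43 = (1089*19)*43 = 20691*43 = 889713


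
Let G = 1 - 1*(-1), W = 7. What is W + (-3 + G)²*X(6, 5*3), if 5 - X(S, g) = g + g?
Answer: -18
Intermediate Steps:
G = 2 (G = 1 + 1 = 2)
X(S, g) = 5 - 2*g (X(S, g) = 5 - (g + g) = 5 - 2*g)
W + (-3 + G)²*X(6, 5*3) = 7 + (-3 + 2)²*(5 - 10*3) = 7 + (-1)²*(5 - 2*15) = 7 + 1*(5 - 30) = 7 + 1*(-25) = 7 - 25 = -18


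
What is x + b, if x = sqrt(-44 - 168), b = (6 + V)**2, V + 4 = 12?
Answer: 196 + 2*I*sqrt(53) ≈ 196.0 + 14.56*I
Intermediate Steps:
V = 8 (V = -4 + 12 = 8)
b = 196 (b = (6 + 8)**2 = 14**2 = 196)
x = 2*I*sqrt(53) (x = sqrt(-212) = 2*I*sqrt(53) ≈ 14.56*I)
x + b = 2*I*sqrt(53) + 196 = 196 + 2*I*sqrt(53)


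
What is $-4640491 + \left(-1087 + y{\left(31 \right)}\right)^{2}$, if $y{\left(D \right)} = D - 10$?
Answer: $-3504135$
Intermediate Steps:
$y{\left(D \right)} = -10 + D$
$-4640491 + \left(-1087 + y{\left(31 \right)}\right)^{2} = -4640491 + \left(-1087 + \left(-10 + 31\right)\right)^{2} = -4640491 + \left(-1087 + 21\right)^{2} = -4640491 + \left(-1066\right)^{2} = -4640491 + 1136356 = -3504135$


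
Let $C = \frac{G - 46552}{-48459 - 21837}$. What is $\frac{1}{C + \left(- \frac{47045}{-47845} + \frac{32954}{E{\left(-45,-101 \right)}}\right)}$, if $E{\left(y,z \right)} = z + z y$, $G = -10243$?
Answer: $\frac{7399286664}{68122358333} \approx 0.10862$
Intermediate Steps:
$E{\left(y,z \right)} = z + y z$
$C = \frac{56795}{70296}$ ($C = \frac{-10243 - 46552}{-48459 - 21837} = - \frac{56795}{-70296} = \left(-56795\right) \left(- \frac{1}{70296}\right) = \frac{56795}{70296} \approx 0.80794$)
$\frac{1}{C + \left(- \frac{47045}{-47845} + \frac{32954}{E{\left(-45,-101 \right)}}\right)} = \frac{1}{\frac{56795}{70296} - \left(- \frac{9409}{9569} - 32954 \left(- \frac{1}{101 \left(1 - 45\right)}\right)\right)} = \frac{1}{\frac{56795}{70296} - \left(- \frac{9409}{9569} - \frac{32954}{\left(-101\right) \left(-44\right)}\right)} = \frac{1}{\frac{56795}{70296} + \left(\frac{9409}{9569} + \frac{32954}{4444}\right)} = \frac{1}{\frac{56795}{70296} + \left(\frac{9409}{9569} + 32954 \cdot \frac{1}{4444}\right)} = \frac{1}{\frac{56795}{70296} + \left(\frac{9409}{9569} + \frac{16477}{2222}\right)} = \frac{1}{\frac{56795}{70296} + \frac{178575211}{21262318}} = \frac{1}{\frac{68122358333}{7399286664}} = \frac{7399286664}{68122358333}$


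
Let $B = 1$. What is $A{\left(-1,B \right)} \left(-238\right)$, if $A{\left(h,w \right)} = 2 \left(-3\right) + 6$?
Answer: $0$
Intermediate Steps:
$A{\left(h,w \right)} = 0$ ($A{\left(h,w \right)} = -6 + 6 = 0$)
$A{\left(-1,B \right)} \left(-238\right) = 0 \left(-238\right) = 0$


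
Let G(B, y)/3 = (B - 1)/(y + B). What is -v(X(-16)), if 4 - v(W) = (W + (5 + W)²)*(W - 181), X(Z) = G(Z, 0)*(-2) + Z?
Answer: -29107451/512 ≈ -56851.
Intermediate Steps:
G(B, y) = 3*(-1 + B)/(B + y) (G(B, y) = 3*((B - 1)/(y + B)) = 3*((-1 + B)/(B + y)) = 3*(-1 + B)/(B + y))
X(Z) = Z - 6*(-1 + Z)/Z (X(Z) = (3*(-1 + Z)/(Z + 0))*(-2) + Z = (3*(-1 + Z)/Z)*(-2) + Z = -6*(-1 + Z)/Z + Z = Z - 6*(-1 + Z)/Z)
v(W) = 4 - (-181 + W)*(W + (5 + W)²) (v(W) = 4 - (W + (5 + W)²)*(W - 181) = 4 - (W + (5 + W)²)*(-181 + W) = 4 - (-181 + W)*(W + (5 + W)²))
-v(X(-16)) = -(4529 - (-6 - 16 + 6/(-16))³ + 170*(-6 - 16 + 6/(-16))² + 1966*(-6 - 16 + 6/(-16))) = -(4529 - (-6 - 16 + 6*(-1/16))³ + 170*(-6 - 16 + 6*(-1/16))² + 1966*(-6 - 16 + 6*(-1/16))) = -(4529 - (-6 - 16 - 3/8)³ + 170*(-6 - 16 - 3/8)² + 1966*(-6 - 16 - 3/8)) = -(4529 - (-179/8)³ + 170*(-179/8)² + 1966*(-179/8)) = -(4529 - 1*(-5735339/512) + 170*(32041/64) - 175957/4) = -(4529 + 5735339/512 + 2723485/32 - 175957/4) = -1*29107451/512 = -29107451/512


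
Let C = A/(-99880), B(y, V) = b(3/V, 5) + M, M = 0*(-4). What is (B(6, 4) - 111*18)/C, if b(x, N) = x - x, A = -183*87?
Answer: -22173360/1769 ≈ -12534.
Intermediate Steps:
A = -15921
b(x, N) = 0
M = 0
B(y, V) = 0 (B(y, V) = 0 + 0 = 0)
C = 15921/99880 (C = -15921/(-99880) = -15921*(-1/99880) = 15921/99880 ≈ 0.15940)
(B(6, 4) - 111*18)/C = (0 - 111*18)/(15921/99880) = (0 - 1998)*(99880/15921) = -1998*99880/15921 = -22173360/1769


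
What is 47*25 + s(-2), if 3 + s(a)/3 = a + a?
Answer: 1154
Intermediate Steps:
s(a) = -9 + 6*a (s(a) = -9 + 3*(a + a) = -9 + 3*(2*a) = -9 + 6*a)
47*25 + s(-2) = 47*25 + (-9 + 6*(-2)) = 1175 + (-9 - 12) = 1175 - 21 = 1154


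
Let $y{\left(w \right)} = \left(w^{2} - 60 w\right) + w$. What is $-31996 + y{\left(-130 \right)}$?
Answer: $-7426$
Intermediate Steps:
$y{\left(w \right)} = w^{2} - 59 w$
$-31996 + y{\left(-130 \right)} = -31996 - 130 \left(-59 - 130\right) = -31996 - -24570 = -31996 + 24570 = -7426$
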